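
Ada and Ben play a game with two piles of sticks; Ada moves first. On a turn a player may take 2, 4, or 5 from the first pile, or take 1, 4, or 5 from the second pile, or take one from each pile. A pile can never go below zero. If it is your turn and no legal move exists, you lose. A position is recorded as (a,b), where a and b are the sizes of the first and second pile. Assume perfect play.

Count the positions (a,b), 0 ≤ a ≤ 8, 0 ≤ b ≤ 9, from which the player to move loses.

23

Classify positions by backward induction: terminal positions (no move available) are L. From any other position, the mover wins iff some move reaches an L.
Every move lowers a or b (never raises either), so fill the grid row by row in increasing a, and left to right within a row: each cell's successors are then already labelled.
      b=0  b=1  b=2  b=3  b=4  b=5  b=6  b=7  b=8  b=9
a=0:    L    W    L    W    W    W    W    W    L    W
a=1:    L    W    L    W    W    W    W    W    L    W
a=2:    W    W    W    W    L    W    L    W    W    W
a=3:    W    L    W    L    W    W    W    W    W    L
a=4:    W    L    W    L    W    W    W    W    W    L
a=5:    W    W    W    W    W    L    W    L    W    W
a=6:    W    W    W    W    W    L    W    L    W    W
a=7:    L    W    L    W    W    W    W    W    W    W
a=8:    L    W    L    W    W    W    W    W    L    W
Cells with no legal move (terminal, hence L): (0,0), (1,0).
The remaining L cells, each justified by listing all of its moves:
(0,2): L (sole option (0,1)(W) is W)
(0,8): L (options (0,7)(W), (0,4)(W), (0,3)(W) are all W)
(1,2): L (options (1,1)(W), (0,1)(W) are all W)
(1,8): L (options (1,7)(W), (1,4)(W), (1,3)(W), (0,7)(W) are all W)
(2,4): L (options (0,4)(W), (2,3)(W), (2,0)(W), (1,3)(W) are all W)
(2,6): L (options (0,6)(W), (2,5)(W), (2,2)(W), (2,1)(W), (1,5)(W) are all W)
(3,1): L (options (1,1)(W), (3,0)(W), (2,0)(W) are all W)
(3,3): L (options (1,3)(W), (3,2)(W), (2,2)(W) are all W)
(3,9): L (options (1,9)(W), (3,8)(W), (3,5)(W), (3,4)(W), (2,8)(W) are all W)
(4,1): L (options (2,1)(W), (0,1)(W), (4,0)(W), (3,0)(W) are all W)
(4,3): L (options (2,3)(W), (0,3)(W), (4,2)(W), (3,2)(W) are all W)
(4,9): L (options (2,9)(W), (0,9)(W), (4,8)(W), (4,5)(W), (4,4)(W), (3,8)(W) are all W)
(5,5): L (options (3,5)(W), (1,5)(W), (0,5)(W), (5,4)(W), (5,1)(W), (5,0)(W), (4,4)(W) are all W)
(5,7): L (options (3,7)(W), (1,7)(W), (0,7)(W), (5,6)(W), (5,3)(W), (5,2)(W), (4,6)(W) are all W)
(6,5): L (options (4,5)(W), (2,5)(W), (1,5)(W), (6,4)(W), (6,1)(W), (6,0)(W), (5,4)(W) are all W)
(6,7): L (options (4,7)(W), (2,7)(W), (1,7)(W), (6,6)(W), (6,3)(W), (6,2)(W), (5,6)(W) are all W)
(7,0): L (options (5,0)(W), (3,0)(W), (2,0)(W) are all W)
(7,2): L (options (5,2)(W), (3,2)(W), (2,2)(W), (7,1)(W), (6,1)(W) are all W)
(8,0): L (options (6,0)(W), (4,0)(W), (3,0)(W) are all W)
(8,2): L (options (6,2)(W), (4,2)(W), (3,2)(W), (8,1)(W), (7,1)(W) are all W)
(8,8): L (options (6,8)(W), (4,8)(W), (3,8)(W), (8,7)(W), (8,4)(W), (8,3)(W), (7,7)(W) are all W)
Every other cell has at least one move into one of the L cells above, so it is W.
L cells per row: a=0: 3, a=1: 3, a=2: 2, a=3: 3, a=4: 3, a=5: 2, a=6: 2, a=7: 2, a=8: 3; total 23.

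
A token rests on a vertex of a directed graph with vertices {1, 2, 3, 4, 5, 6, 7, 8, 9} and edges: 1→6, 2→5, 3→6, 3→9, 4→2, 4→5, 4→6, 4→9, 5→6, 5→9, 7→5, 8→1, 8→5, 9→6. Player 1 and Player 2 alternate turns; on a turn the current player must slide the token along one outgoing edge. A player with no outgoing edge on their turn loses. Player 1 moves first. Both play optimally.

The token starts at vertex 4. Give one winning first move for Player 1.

Positions with no move are L. A position that does have a move is losing for the player to move precisely when every available move leads to a winning position for the opponent. Fill in the labels:
Every edge goes from a vertex to one that appears earlier in the order 6, 9, 5, 2, 7, 4, 1, 3, 8, so processing vertices in that order labels each vertex after all of its successors.
6: no outgoing edge → L
9: reaches L-position 6 → W
5: reaches L-position 6 → W
2: only reaches 5(W), which is W → L
7: only reaches 5(W), which is W → L
4: reaches L-position 2 → W
1: reaches L-position 6 → W
3: reaches L-position 6 → W
8: only reaches 1(W), 5(W), all W → L
From 4, the L positions reachable in one move are: 2, 6. Any move reaching one of these is winning.

Move to 2.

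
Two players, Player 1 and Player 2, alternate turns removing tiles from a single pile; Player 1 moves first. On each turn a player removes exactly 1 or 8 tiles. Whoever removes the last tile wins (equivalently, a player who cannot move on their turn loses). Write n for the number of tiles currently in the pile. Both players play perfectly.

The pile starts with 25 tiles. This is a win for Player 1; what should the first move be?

Remove 1, leaving 24.

Compute win/loss labels from the base case upward. A position with no move is L. Any other position is W if it can reach an L in one move, else L.
n=0: no move → L
n=1: →0(L), so W
n=2: →1(W) only, which is W, so L
n=3: →2(L), so W
n=4: →3(W) only, which is W, so L
n=5: →4(L), so W
n=6: →5(W) only, which is W, so L
n=7: →6(L), so W
n=8: →0(L), so W
n=9: →8(W), 1(W) — all W, so L
n=10: →9(L), so W
n=11: →10(W), 3(W) — all W, so L
n=12: →11(L), so W
n=13: →12(W), 5(W) — all W, so L
n=14: →13(L), so W
n=15: →14(W), 7(W) — all W, so L
n=16: →15(L), so W
n=17: →9(L), so W
n=18: →17(W), 10(W) — all W, so L
n=19: →18(L), so W
n=20: →19(W), 12(W) — all W, so L
n=21: →20(L), so W
n=22: →21(W), 14(W) — all W, so L
n=23: →22(L), so W
n=24: →23(W), 16(W) — all W, so L
n=25: →24(L), so W
From 25, the L positions reachable in one move are: 24.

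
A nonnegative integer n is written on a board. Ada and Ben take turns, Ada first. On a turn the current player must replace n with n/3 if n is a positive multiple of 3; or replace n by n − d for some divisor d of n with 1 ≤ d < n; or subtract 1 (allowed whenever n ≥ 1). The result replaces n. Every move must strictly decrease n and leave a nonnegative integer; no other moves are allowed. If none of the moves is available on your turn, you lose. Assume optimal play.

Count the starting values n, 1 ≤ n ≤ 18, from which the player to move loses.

7

Build the W/L table. Terminal = L. A non-terminal position is W if it has a move to some L; otherwise it is L.
n=0: no move → L
n=1: can move to 0, which is L ⇒ W
n=2: the only move is to 1(W), a W ⇒ L
n=3: can move to 2, which is L ⇒ W
n=4: can move to 2, which is L ⇒ W
n=5: the only move is to 4(W), a W ⇒ L
n=6: can move to 2, which is L ⇒ W
n=7: the only move is to 6(W), a W ⇒ L
n=8: can move to 7, which is L ⇒ W
n=9: moves to 3(W), 6(W), 8(W); every one is W ⇒ L
n=10: can move to 5, which is L ⇒ W
n=11: the only move is to 10(W), a W ⇒ L
n=12: can move to 9, which is L ⇒ W
n=13: the only move is to 12(W), a W ⇒ L
n=14: can move to 7, which is L ⇒ W
n=15: can move to 5, which is L ⇒ W
n=16: moves to 8(W), 12(W), 14(W), 15(W); every one is W ⇒ L
n=17: can move to 16, which is L ⇒ W
n=18: can move to 9, which is L ⇒ W
L entries with 1 ≤ n ≤ 18 (n=0 is outside the asked range and is not counted): n = 2, 5, 7, 9, 11, 13, 16; that makes 7.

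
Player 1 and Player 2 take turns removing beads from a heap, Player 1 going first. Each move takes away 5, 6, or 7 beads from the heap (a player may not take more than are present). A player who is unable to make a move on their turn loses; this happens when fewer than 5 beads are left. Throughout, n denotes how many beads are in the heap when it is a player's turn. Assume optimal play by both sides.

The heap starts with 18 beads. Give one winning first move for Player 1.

Remove 5, leaving 13.

Build the W/L table. Terminal = L. A non-terminal position is W if it has a move to some L; otherwise it is L.
n=0: no move → L
n=1: no move → L
n=2: no move → L
n=3: no move → L
n=4: no move → L
n=5: →0(L), so W
n=6: →1(L), so W
n=7: →2(L), so W
n=8: →3(L), so W
n=9: →4(L), so W
n=10: →4(L), so W
n=11: →4(L), so W
n=12: →7(W), 6(W), 5(W) — all W, so L
n=13: →8(W), 7(W), 6(W) — all W, so L
n=14: →9(W), 8(W), 7(W) — all W, so L
n=15: →10(W), 9(W), 8(W) — all W, so L
n=16: →11(W), 10(W), 9(W) — all W, so L
n=17: →12(L), so W
n=18: →13(L), so W
From 18, the L positions reachable in one move are: 13, 12. Any move reaching one of these is winning.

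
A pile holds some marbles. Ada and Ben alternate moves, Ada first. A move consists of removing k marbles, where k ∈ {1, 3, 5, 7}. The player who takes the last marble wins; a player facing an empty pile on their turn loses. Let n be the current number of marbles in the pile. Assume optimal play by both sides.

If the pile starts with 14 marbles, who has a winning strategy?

Ben wins.

Compute win/loss labels from the base case upward. A position with no move is L. Any other position is W if it can reach an L in one move, else L.
n=0: no move → L
n=1: W (go to 0, an L position)
n=2: L (sole option 1(W) is W)
n=3: W (go to 2, an L position)
n=4: L (options 3(W), 1(W) are all W)
n=5: W (go to 4, an L position)
n=6: L (options 5(W), 3(W), 1(W) are all W)
n=7: W (go to 6, an L position)
n=8: L (options 7(W), 5(W), 3(W), 1(W) are all W)
n=9: W (go to 8, an L position)
n=10: L (options 9(W), 7(W), 5(W), 3(W) are all W)
n=11: W (go to 10, an L position)
n=12: L (options 11(W), 9(W), 7(W), 5(W) are all W)
n=13: W (go to 12, an L position)
n=14: L (options 13(W), 11(W), 9(W), 7(W) are all W)
The starting position 14 is L: whatever Ada does, the opponent receives a W position.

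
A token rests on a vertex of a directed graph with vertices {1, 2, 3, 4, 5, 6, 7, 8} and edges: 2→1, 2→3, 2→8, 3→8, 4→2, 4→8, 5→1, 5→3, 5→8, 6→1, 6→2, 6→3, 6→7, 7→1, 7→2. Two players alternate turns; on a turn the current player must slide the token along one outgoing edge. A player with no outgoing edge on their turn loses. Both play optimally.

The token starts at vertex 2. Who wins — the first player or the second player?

The first player wins.

Classify positions by backward induction: terminal positions (no move available) are L. From any other position, the mover wins iff some move reaches an L.
Every edge goes from a vertex to one that appears earlier in the order 1, 8, 3, 2, 7, 5, 6, 4, so processing vertices in that order labels each vertex after all of its successors.
1: no outgoing edge → L
8: no outgoing edge → L
3: can move to 8, which is L ⇒ W
2: can move to 8, which is L ⇒ W
7: can move to 1, which is L ⇒ W
5: can move to 8, which is L ⇒ W
6: can move to 1, which is L ⇒ W
4: can move to 8, which is L ⇒ W
From 2 the player to move can move to 8, reaching an L position.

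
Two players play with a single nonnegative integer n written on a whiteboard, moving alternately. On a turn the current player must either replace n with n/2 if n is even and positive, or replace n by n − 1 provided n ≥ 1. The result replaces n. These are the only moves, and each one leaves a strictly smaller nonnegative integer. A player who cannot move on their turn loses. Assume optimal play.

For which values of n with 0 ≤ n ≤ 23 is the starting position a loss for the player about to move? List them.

0, 2, 5, 7, 9, 11, 13, 15, 17, 19, 21, 23

Use the standard recursion: the mover loses at a terminal position; elsewhere, the mover wins exactly when some move hands the opponent an L position.
n=0: no move → L
n=1: can move to 0, which is L ⇒ W
n=2: the only move is to 1(W), a W ⇒ L
n=3: can move to 2, which is L ⇒ W
n=4: can move to 2, which is L ⇒ W
n=5: the only move is to 4(W), a W ⇒ L
n=6: can move to 5, which is L ⇒ W
n=7: the only move is to 6(W), a W ⇒ L
n=8: can move to 7, which is L ⇒ W
n=9: the only move is to 8(W), a W ⇒ L
n=10: can move to 5, which is L ⇒ W
n=11: the only move is to 10(W), a W ⇒ L
n=12: can move to 11, which is L ⇒ W
n=13: the only move is to 12(W), a W ⇒ L
n=14: can move to 7, which is L ⇒ W
n=15: the only move is to 14(W), a W ⇒ L
n=16: can move to 15, which is L ⇒ W
n=17: the only move is to 16(W), a W ⇒ L
n=18: can move to 9, which is L ⇒ W
n=19: the only move is to 18(W), a W ⇒ L
n=20: can move to 19, which is L ⇒ W
n=21: the only move is to 20(W), a W ⇒ L
n=22: can move to 11, which is L ⇒ W
n=23: the only move is to 22(W), a W ⇒ L
Reading off the rows marked L gives the requested list; there are 12 such values of n.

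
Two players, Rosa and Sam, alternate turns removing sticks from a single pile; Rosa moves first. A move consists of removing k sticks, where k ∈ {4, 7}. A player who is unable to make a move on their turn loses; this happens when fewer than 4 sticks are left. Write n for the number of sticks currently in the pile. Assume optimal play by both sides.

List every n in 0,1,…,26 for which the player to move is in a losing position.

0, 1, 2, 3, 11, 12, 13, 14, 22, 23, 24, 25

Compute win/loss labels from the base case upward. A position with no move is L. Any other position is W if it can reach an L in one move, else L.
n=0: no move → L
n=1: no move → L
n=2: no move → L
n=3: no move → L
n=4: reaches L-position 0 → W
n=5: reaches L-position 1 → W
n=6: reaches L-position 2 → W
n=7: reaches L-position 3 → W
n=8: reaches L-position 1 → W
n=9: reaches L-position 2 → W
n=10: reaches L-position 3 → W
n=11: only reaches 7(W), 4(W), all W → L
n=12: only reaches 8(W), 5(W), all W → L
n=13: only reaches 9(W), 6(W), all W → L
n=14: only reaches 10(W), 7(W), all W → L
n=15: reaches L-position 11 → W
n=16: reaches L-position 12 → W
n=17: reaches L-position 13 → W
n=18: reaches L-position 14 → W
n=19: reaches L-position 12 → W
n=20: reaches L-position 13 → W
n=21: reaches L-position 14 → W
n=22: only reaches 18(W), 15(W), all W → L
n=23: only reaches 19(W), 16(W), all W → L
n=24: only reaches 20(W), 17(W), all W → L
n=25: only reaches 21(W), 18(W), all W → L
n=26: reaches L-position 22 → W
Reading off the rows marked L gives the requested list; there are 12 such values of n.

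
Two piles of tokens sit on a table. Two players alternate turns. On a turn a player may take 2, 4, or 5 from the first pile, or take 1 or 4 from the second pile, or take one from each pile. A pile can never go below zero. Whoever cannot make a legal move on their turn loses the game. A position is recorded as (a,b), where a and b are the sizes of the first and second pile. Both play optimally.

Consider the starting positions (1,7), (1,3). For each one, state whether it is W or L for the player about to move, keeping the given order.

(1,7): L, (1,3): W

Label each position W (a win for the player to move) or L (a loss). A position with no legal move is L; any other position is W exactly when some move reaches an L, and L when every move reaches a W.
No move ever increases a pile, so every position that can arise here has a ≤ 1 and b ≤ 7; it is enough to label the cells with 0 ≤ a ≤ 1 and 0 ≤ b ≤ 7.
Every move lowers a or b (never raises either), so fill the grid row by row in increasing a, and left to right within a row: each cell's successors are then already labelled.
      b=0  b=1  b=2  b=3  b=4  b=5  b=6  b=7
a=0:    L    W    L    W    W    L    W    L
a=1:    L    W    L    W    W    L    W    L
Cells with no legal move (terminal, hence L): (0,0), (1,0).
The remaining L cells, each justified by listing all of its moves:
(0,2): only reaches (0,1)(W), which is W → L
(0,5): only reaches (0,4)(W), (0,1)(W), all W → L
(0,7): only reaches (0,6)(W), (0,3)(W), all W → L
(1,2): only reaches (1,1)(W), (0,1)(W), all W → L
(1,5): only reaches (1,4)(W), (1,1)(W), (0,4)(W), all W → L
(1,7): only reaches (1,6)(W), (1,3)(W), (0,6)(W), all W → L
Every other cell has at least one move into one of the L cells above, so it is W.
(1,7): one of the L cells justified above, so L
(1,3): the move to (1,2) reaches an L cell, so W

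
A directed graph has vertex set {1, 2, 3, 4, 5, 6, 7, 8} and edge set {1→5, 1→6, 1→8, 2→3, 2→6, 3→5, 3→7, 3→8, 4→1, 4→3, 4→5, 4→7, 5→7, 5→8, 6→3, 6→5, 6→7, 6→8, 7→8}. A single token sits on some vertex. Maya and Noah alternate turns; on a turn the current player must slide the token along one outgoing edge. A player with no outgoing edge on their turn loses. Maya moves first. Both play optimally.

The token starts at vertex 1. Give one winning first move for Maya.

Positions with no move are L. A position that does have a move is losing for the player to move precisely when every available move leads to a winning position for the opponent. Fill in the labels:
Every edge goes from a vertex to one that appears earlier in the order 8, 7, 5, 3, 6, 1, 2, 4, so processing vertices in that order labels each vertex after all of its successors.
8: no outgoing edge → L
7: can move to 8, which is L ⇒ W
5: can move to 8, which is L ⇒ W
3: can move to 8, which is L ⇒ W
6: can move to 8, which is L ⇒ W
1: can move to 8, which is L ⇒ W
2: moves to 6(W), 3(W); every one is W ⇒ L
4: moves to 1(W), 3(W), 5(W), 7(W); every one is W ⇒ L
From 1, the L positions reachable in one move are: 8.

Move to 8.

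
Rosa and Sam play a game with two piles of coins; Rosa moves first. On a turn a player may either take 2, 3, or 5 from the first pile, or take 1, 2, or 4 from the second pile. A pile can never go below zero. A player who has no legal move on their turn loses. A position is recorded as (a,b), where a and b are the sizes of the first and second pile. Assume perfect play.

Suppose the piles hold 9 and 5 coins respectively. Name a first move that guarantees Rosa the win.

Use the standard recursion: the mover loses at a terminal position; elsewhere, the mover wins exactly when some move hands the opponent an L position.
No move ever increases a pile, so every position that can arise here has a ≤ 9 and b ≤ 5; it is enough to label the cells with 0 ≤ a ≤ 9 and 0 ≤ b ≤ 5.
Every move lowers a or b (never raises either), so fill the grid row by row in increasing a, and left to right within a row: each cell's successors are then already labelled.
      b=0  b=1  b=2  b=3  b=4  b=5
a=0:    L    W    W    L    W    W
a=1:    L    W    W    L    W    W
a=2:    W    L    W    W    L    W
a=3:    W    L    W    W    L    W
a=4:    W    W    L    W    W    L
a=5:    W    W    L    W    W    L
a=6:    W    W    W    W    W    W
a=7:    L    W    W    L    W    W
a=8:    L    W    W    L    W    W
a=9:    W    L    W    W    L    W
Cells with no legal move (terminal, hence L): (0,0), (1,0).
The remaining L cells, each justified by listing all of its moves:
(0,3): L (options (0,2)(W), (0,1)(W) are all W)
(1,3): L (options (1,2)(W), (1,1)(W) are all W)
(2,1): L (options (0,1)(W), (2,0)(W) are all W)
(2,4): L (options (0,4)(W), (2,3)(W), (2,2)(W), (2,0)(W) are all W)
(3,1): L (options (1,1)(W), (0,1)(W), (3,0)(W) are all W)
(3,4): L (options (1,4)(W), (0,4)(W), (3,3)(W), (3,2)(W), (3,0)(W) are all W)
(4,2): L (options (2,2)(W), (1,2)(W), (4,1)(W), (4,0)(W) are all W)
(4,5): L (options (2,5)(W), (1,5)(W), (4,4)(W), (4,3)(W), (4,1)(W) are all W)
(5,2): L (options (3,2)(W), (2,2)(W), (0,2)(W), (5,1)(W), (5,0)(W) are all W)
(5,5): L (options (3,5)(W), (2,5)(W), (0,5)(W), (5,4)(W), (5,3)(W), (5,1)(W) are all W)
(7,0): L (options (5,0)(W), (4,0)(W), (2,0)(W) are all W)
(7,3): L (options (5,3)(W), (4,3)(W), (2,3)(W), (7,2)(W), (7,1)(W) are all W)
(8,0): L (options (6,0)(W), (5,0)(W), (3,0)(W) are all W)
(8,3): L (options (6,3)(W), (5,3)(W), (3,3)(W), (8,2)(W), (8,1)(W) are all W)
(9,1): L (options (7,1)(W), (6,1)(W), (4,1)(W), (9,0)(W) are all W)
(9,4): L (options (7,4)(W), (6,4)(W), (4,4)(W), (9,3)(W), (9,2)(W), (9,0)(W) are all W)
Every other cell has at least one move into one of the L cells above, so it is W.
From (9,5), the L positions reachable in one move are: (4,5), (9,4), (9,1). Any move reaching one of these is winning.

Move to (4,5).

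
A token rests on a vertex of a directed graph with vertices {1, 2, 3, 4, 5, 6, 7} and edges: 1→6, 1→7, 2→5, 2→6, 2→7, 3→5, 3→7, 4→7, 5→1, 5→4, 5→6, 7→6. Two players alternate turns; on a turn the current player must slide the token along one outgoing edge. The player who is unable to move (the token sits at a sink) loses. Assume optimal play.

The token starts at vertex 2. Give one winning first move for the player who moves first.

Work bottom-up. With no move the player to move loses. Otherwise the position is W if at least one move leads to an L position for the opponent, and L if every move leads to a W.
Every edge goes from a vertex to one that appears earlier in the order 6, 7, 1, 4, 5, 3, 2, so processing vertices in that order labels each vertex after all of its successors.
6: no outgoing edge → L
7: reaches L-position 6 → W
1: reaches L-position 6 → W
4: only reaches 7(W), which is W → L
5: reaches L-position 4 → W
3: only reaches 5(W), 7(W), all W → L
2: reaches L-position 6 → W
From 2, the L positions reachable in one move are: 6.

Move to 6.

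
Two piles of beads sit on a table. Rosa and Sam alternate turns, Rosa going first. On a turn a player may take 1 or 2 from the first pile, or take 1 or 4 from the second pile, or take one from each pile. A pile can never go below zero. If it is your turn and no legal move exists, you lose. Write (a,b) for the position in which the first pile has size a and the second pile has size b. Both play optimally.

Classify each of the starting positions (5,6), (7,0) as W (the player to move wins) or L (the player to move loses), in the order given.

Use the standard recursion: the mover loses at a terminal position; elsewhere, the mover wins exactly when some move hands the opponent an L position.
No move ever increases a pile, so every position that can arise here has a ≤ 7 and b ≤ 6; it is enough to label the cells with 0 ≤ a ≤ 7 and 0 ≤ b ≤ 6.
Every move lowers a or b (never raises either), so fill the grid row by row in increasing a, and left to right within a row: each cell's successors are then already labelled.
      b=0  b=1  b=2  b=3  b=4  b=5  b=6
a=0:    L    W    L    W    W    L    W
a=1:    W    W    W    W    L    W    W
a=2:    W    L    W    L    W    W    L
a=3:    L    W    W    W    W    L    W
a=4:    W    W    L    W    L    W    W
a=5:    W    L    W    W    W    W    L
a=6:    L    W    W    L    W    L    W
a=7:    W    W    L    W    W    W    W
Cells with no legal move (terminal, hence L): (0,0).
The remaining L cells, each justified by listing all of its moves:
(0,2): L (sole option (0,1)(W) is W)
(0,5): L (options (0,4)(W), (0,1)(W) are all W)
(1,4): L (options (0,4)(W), (1,3)(W), (1,0)(W), (0,3)(W) are all W)
(2,1): L (options (1,1)(W), (0,1)(W), (2,0)(W), (1,0)(W) are all W)
(2,3): L (options (1,3)(W), (0,3)(W), (2,2)(W), (1,2)(W) are all W)
(2,6): L (options (1,6)(W), (0,6)(W), (2,5)(W), (2,2)(W), (1,5)(W) are all W)
(3,0): L (options (2,0)(W), (1,0)(W) are all W)
(3,5): L (options (2,5)(W), (1,5)(W), (3,4)(W), (3,1)(W), (2,4)(W) are all W)
(4,2): L (options (3,2)(W), (2,2)(W), (4,1)(W), (3,1)(W) are all W)
(4,4): L (options (3,4)(W), (2,4)(W), (4,3)(W), (4,0)(W), (3,3)(W) are all W)
(5,1): L (options (4,1)(W), (3,1)(W), (5,0)(W), (4,0)(W) are all W)
(5,6): L (options (4,6)(W), (3,6)(W), (5,5)(W), (5,2)(W), (4,5)(W) are all W)
(6,0): L (options (5,0)(W), (4,0)(W) are all W)
(6,3): L (options (5,3)(W), (4,3)(W), (6,2)(W), (5,2)(W) are all W)
(6,5): L (options (5,5)(W), (4,5)(W), (6,4)(W), (6,1)(W), (5,4)(W) are all W)
(7,2): L (options (6,2)(W), (5,2)(W), (7,1)(W), (6,1)(W) are all W)
Every other cell has at least one move into one of the L cells above, so it is W.
(5,6): one of the L cells justified above, so L
(7,0): the move to (6,0) reaches an L cell, so W

(5,6): L, (7,0): W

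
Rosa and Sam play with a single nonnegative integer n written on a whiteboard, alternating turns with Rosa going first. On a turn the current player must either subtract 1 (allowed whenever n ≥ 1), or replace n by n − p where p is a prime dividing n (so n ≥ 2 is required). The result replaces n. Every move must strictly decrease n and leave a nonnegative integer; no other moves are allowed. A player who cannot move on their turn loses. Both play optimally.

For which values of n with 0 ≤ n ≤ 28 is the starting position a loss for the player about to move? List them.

Positions with no move are L. A position that does have a move is losing for the player to move precisely when every available move leads to a winning position for the opponent. Fill in the labels:
n=0: no move → L
n=1: can move to 0, which is L ⇒ W
n=2: can move to 0, which is L ⇒ W
n=3: can move to 0, which is L ⇒ W
n=4: moves to 2(W), 3(W); every one is W ⇒ L
n=5: can move to 0, which is L ⇒ W
n=6: can move to 4, which is L ⇒ W
n=7: can move to 0, which is L ⇒ W
n=8: moves to 6(W), 7(W); every one is W ⇒ L
n=9: can move to 8, which is L ⇒ W
n=10: can move to 8, which is L ⇒ W
n=11: can move to 0, which is L ⇒ W
n=12: moves to 9(W), 10(W), 11(W); every one is W ⇒ L
n=13: can move to 0, which is L ⇒ W
n=14: can move to 12, which is L ⇒ W
n=15: can move to 12, which is L ⇒ W
n=16: moves to 14(W), 15(W); every one is W ⇒ L
n=17: can move to 0, which is L ⇒ W
n=18: can move to 16, which is L ⇒ W
n=19: can move to 0, which is L ⇒ W
n=20: moves to 15(W), 18(W), 19(W); every one is W ⇒ L
n=21: can move to 20, which is L ⇒ W
n=22: can move to 20, which is L ⇒ W
n=23: can move to 0, which is L ⇒ W
n=24: moves to 21(W), 22(W), 23(W); every one is W ⇒ L
n=25: can move to 20, which is L ⇒ W
n=26: can move to 24, which is L ⇒ W
n=27: can move to 24, which is L ⇒ W
n=28: moves to 21(W), 26(W), 27(W); every one is W ⇒ L
Reading off the rows marked L gives the requested list; there are 8 such values of n.

0, 4, 8, 12, 16, 20, 24, 28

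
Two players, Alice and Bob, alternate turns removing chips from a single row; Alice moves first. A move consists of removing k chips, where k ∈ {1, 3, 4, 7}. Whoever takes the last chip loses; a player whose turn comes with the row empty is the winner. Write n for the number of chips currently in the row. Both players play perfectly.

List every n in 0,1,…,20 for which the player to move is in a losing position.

Build the W/L table. Terminal = W. A non-terminal position is W if it has a move to some L; otherwise it is L.
n=0: no move; the opponent has just taken the last chip and therefore loses → W
n=1: the only move is to 0(W), a W ⇒ L
n=2: can move to 1, which is L ⇒ W
n=3: moves to 2(W), 0(W); every one is W ⇒ L
n=4: can move to 3, which is L ⇒ W
n=5: can move to 1, which is L ⇒ W
n=6: can move to 3, which is L ⇒ W
n=7: can move to 3, which is L ⇒ W
n=8: can move to 1, which is L ⇒ W
n=9: moves to 8(W), 6(W), 5(W), 2(W); every one is W ⇒ L
n=10: can move to 9, which is L ⇒ W
n=11: moves to 10(W), 8(W), 7(W), 4(W); every one is W ⇒ L
n=12: can move to 11, which is L ⇒ W
n=13: can move to 9, which is L ⇒ W
n=14: can move to 11, which is L ⇒ W
n=15: can move to 11, which is L ⇒ W
n=16: can move to 9, which is L ⇒ W
n=17: moves to 16(W), 14(W), 13(W), 10(W); every one is W ⇒ L
n=18: can move to 17, which is L ⇒ W
n=19: moves to 18(W), 16(W), 15(W), 12(W); every one is W ⇒ L
n=20: can move to 19, which is L ⇒ W
The losing starting values of n are exactly the entries labelled L in this table (6 of them).

1, 3, 9, 11, 17, 19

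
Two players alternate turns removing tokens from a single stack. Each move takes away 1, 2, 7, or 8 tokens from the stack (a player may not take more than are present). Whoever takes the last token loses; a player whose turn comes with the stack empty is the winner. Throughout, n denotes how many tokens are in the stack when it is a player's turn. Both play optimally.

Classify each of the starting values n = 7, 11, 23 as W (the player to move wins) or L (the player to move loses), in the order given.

Label each position W (a win for the player to move) or L (a loss). A position with no legal move is W; any other position is W exactly when some move reaches an L, and L when every move reaches a W.
n=0: no move; the opponent has just taken the last token and therefore loses → W
n=1: only reaches 0(W), which is W → L
n=2: reaches L-position 1 → W
n=3: reaches L-position 1 → W
n=4: only reaches 3(W), 2(W), all W → L
n=5: reaches L-position 4 → W
n=6: reaches L-position 4 → W
n=7: only reaches 6(W), 5(W), 0(W), all W → L
n=8: reaches L-position 7 → W
n=9: reaches L-position 7 → W
n=10: only reaches 9(W), 8(W), 3(W), 2(W), all W → L
n=11: reaches L-position 10 → W
n=12: reaches L-position 10 → W
n=13: only reaches 12(W), 11(W), 6(W), 5(W), all W → L
n=14: reaches L-position 13 → W
n=15: reaches L-position 13 → W
n=16: only reaches 15(W), 14(W), 9(W), 8(W), all W → L
n=17: reaches L-position 16 → W
n=18: reaches L-position 16 → W
n=19: only reaches 18(W), 17(W), 12(W), 11(W), all W → L
n=20: reaches L-position 19 → W
n=21: reaches L-position 19 → W
n=22: only reaches 21(W), 20(W), 15(W), 14(W), all W → L
n=23: reaches L-position 22 → W

7: L, 11: W, 23: W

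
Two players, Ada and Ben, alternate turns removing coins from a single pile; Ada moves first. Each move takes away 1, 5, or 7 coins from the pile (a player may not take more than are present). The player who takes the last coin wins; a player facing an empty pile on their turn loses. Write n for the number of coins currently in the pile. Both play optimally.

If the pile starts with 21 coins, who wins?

Work bottom-up. With no move the player to move loses. Otherwise the position is W if at least one move leads to an L position for the opponent, and L if every move leads to a W.
n=0: no move → L
n=1: W (go to 0, an L position)
n=2: L (sole option 1(W) is W)
n=3: W (go to 2, an L position)
n=4: L (sole option 3(W) is W)
n=5: W (go to 4, an L position)
n=6: L (options 5(W), 1(W) are all W)
n=7: W (go to 6, an L position)
n=8: L (options 7(W), 3(W), 1(W) are all W)
n=9: W (go to 8, an L position)
n=10: L (options 9(W), 5(W), 3(W) are all W)
n=11: W (go to 10, an L position)
n=12: L (options 11(W), 7(W), 5(W) are all W)
n=13: W (go to 12, an L position)
n=14: L (options 13(W), 9(W), 7(W) are all W)
n=15: W (go to 14, an L position)
n=16: L (options 15(W), 11(W), 9(W) are all W)
n=17: W (go to 16, an L position)
n=18: L (options 17(W), 13(W), 11(W) are all W)
n=19: W (go to 18, an L position)
n=20: L (options 19(W), 15(W), 13(W) are all W)
n=21: W (go to 20, an L position)
The starting position 21 is W: Ada should remove 1, leaving 20, handing over an L position.

Ada wins.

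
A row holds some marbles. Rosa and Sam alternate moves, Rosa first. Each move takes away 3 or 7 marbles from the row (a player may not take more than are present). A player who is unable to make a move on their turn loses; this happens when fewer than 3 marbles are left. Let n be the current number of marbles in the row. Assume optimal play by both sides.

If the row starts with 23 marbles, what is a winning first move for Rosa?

Work bottom-up. With no move the player to move loses. Otherwise the position is W if at least one move leads to an L position for the opponent, and L if every move leads to a W.
n=0: no move → L
n=1: no move → L
n=2: no move → L
n=3: reaches L-position 0 → W
n=4: reaches L-position 1 → W
n=5: reaches L-position 2 → W
n=6: only reaches 3(W), which is W → L
n=7: reaches L-position 0 → W
n=8: reaches L-position 1 → W
n=9: reaches L-position 6 → W
n=10: only reaches 7(W), 3(W), all W → L
n=11: only reaches 8(W), 4(W), all W → L
n=12: only reaches 9(W), 5(W), all W → L
n=13: reaches L-position 10 → W
n=14: reaches L-position 11 → W
n=15: reaches L-position 12 → W
n=16: only reaches 13(W), 9(W), all W → L
n=17: reaches L-position 10 → W
n=18: reaches L-position 11 → W
n=19: reaches L-position 16 → W
n=20: only reaches 17(W), 13(W), all W → L
n=21: only reaches 18(W), 14(W), all W → L
n=22: only reaches 19(W), 15(W), all W → L
n=23: reaches L-position 20 → W
From 23, the L positions reachable in one move are: 20, 16. Any move reaching one of these is winning.

Remove 3, leaving 20.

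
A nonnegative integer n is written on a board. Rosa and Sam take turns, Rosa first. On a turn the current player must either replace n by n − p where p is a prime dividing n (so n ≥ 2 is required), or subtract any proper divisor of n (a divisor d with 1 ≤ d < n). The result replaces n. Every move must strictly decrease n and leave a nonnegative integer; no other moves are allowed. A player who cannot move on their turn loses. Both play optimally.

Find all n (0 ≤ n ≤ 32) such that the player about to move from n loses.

Build the W/L table. Terminal = L. A non-terminal position is W if it has a move to some L; otherwise it is L.
n=0: no move → L
n=1: no move → L
n=2: can move to 0, which is L ⇒ W
n=3: can move to 0, which is L ⇒ W
n=4: moves to 2(W), 3(W); every one is W ⇒ L
n=5: can move to 0, which is L ⇒ W
n=6: can move to 4, which is L ⇒ W
n=7: can move to 0, which is L ⇒ W
n=8: can move to 4, which is L ⇒ W
n=9: moves to 6(W), 8(W); every one is W ⇒ L
n=10: can move to 9, which is L ⇒ W
n=11: can move to 0, which is L ⇒ W
n=12: can move to 9, which is L ⇒ W
n=13: can move to 0, which is L ⇒ W
n=14: moves to 7(W), 12(W), 13(W); every one is W ⇒ L
n=15: can move to 14, which is L ⇒ W
n=16: can move to 14, which is L ⇒ W
n=17: can move to 0, which is L ⇒ W
n=18: can move to 9, which is L ⇒ W
n=19: can move to 0, which is L ⇒ W
n=20: moves to 10(W), 15(W), 16(W), 18(W), 19(W); every one is W ⇒ L
n=21: can move to 14, which is L ⇒ W
n=22: can move to 20, which is L ⇒ W
n=23: can move to 0, which is L ⇒ W
n=24: can move to 20, which is L ⇒ W
n=25: can move to 20, which is L ⇒ W
n=26: moves to 13(W), 24(W), 25(W); every one is W ⇒ L
n=27: can move to 26, which is L ⇒ W
n=28: can move to 14, which is L ⇒ W
n=29: can move to 0, which is L ⇒ W
n=30: can move to 20, which is L ⇒ W
n=31: can move to 0, which is L ⇒ W
n=32: moves to 16(W), 24(W), 28(W), 30(W), 31(W); every one is W ⇒ L
The losing starting values of n are exactly the entries labelled L in this table (8 of them).

0, 1, 4, 9, 14, 20, 26, 32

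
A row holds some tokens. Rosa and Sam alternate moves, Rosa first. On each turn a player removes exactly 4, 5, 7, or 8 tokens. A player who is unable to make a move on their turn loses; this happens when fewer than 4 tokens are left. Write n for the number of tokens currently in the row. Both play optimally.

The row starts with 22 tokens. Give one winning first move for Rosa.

Remove 7, leaving 15.

Classify positions by backward induction: terminal positions (no move available) are L. From any other position, the mover wins iff some move reaches an L.
n=0: no move → L
n=1: no move → L
n=2: no move → L
n=3: no move → L
n=4: reaches L-position 0 → W
n=5: reaches L-position 1 → W
n=6: reaches L-position 2 → W
n=7: reaches L-position 3 → W
n=8: reaches L-position 3 → W
n=9: reaches L-position 2 → W
n=10: reaches L-position 3 → W
n=11: reaches L-position 3 → W
n=12: only reaches 8(W), 7(W), 5(W), 4(W), all W → L
n=13: only reaches 9(W), 8(W), 6(W), 5(W), all W → L
n=14: only reaches 10(W), 9(W), 7(W), 6(W), all W → L
n=15: only reaches 11(W), 10(W), 8(W), 7(W), all W → L
n=16: reaches L-position 12 → W
n=17: reaches L-position 13 → W
n=18: reaches L-position 14 → W
n=19: reaches L-position 15 → W
n=20: reaches L-position 15 → W
n=21: reaches L-position 14 → W
n=22: reaches L-position 15 → W
From 22, the L positions reachable in one move are: 15, 14. Any move reaching one of these is winning.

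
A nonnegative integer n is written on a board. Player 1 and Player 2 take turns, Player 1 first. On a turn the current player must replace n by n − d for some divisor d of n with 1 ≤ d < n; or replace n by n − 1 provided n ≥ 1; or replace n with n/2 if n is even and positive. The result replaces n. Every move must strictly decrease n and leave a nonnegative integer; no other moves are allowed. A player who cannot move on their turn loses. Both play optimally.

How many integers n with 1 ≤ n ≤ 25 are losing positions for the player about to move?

12

Compute win/loss labels from the base case upward. A position with no move is L. Any other position is W if it can reach an L in one move, else L.
n=0: no move → L
n=1: reaches L-position 0 → W
n=2: only reaches 1(W), which is W → L
n=3: reaches L-position 2 → W
n=4: reaches L-position 2 → W
n=5: only reaches 4(W), which is W → L
n=6: reaches L-position 5 → W
n=7: only reaches 6(W), which is W → L
n=8: reaches L-position 7 → W
n=9: only reaches 6(W), 8(W), all W → L
n=10: reaches L-position 5 → W
n=11: only reaches 10(W), which is W → L
n=12: reaches L-position 9 → W
n=13: only reaches 12(W), which is W → L
n=14: reaches L-position 7 → W
n=15: only reaches 10(W), 12(W), 14(W), all W → L
n=16: reaches L-position 15 → W
n=17: only reaches 16(W), which is W → L
n=18: reaches L-position 9 → W
n=19: only reaches 18(W), which is W → L
n=20: reaches L-position 15 → W
n=21: only reaches 14(W), 18(W), 20(W), all W → L
n=22: reaches L-position 11 → W
n=23: only reaches 22(W), which is W → L
n=24: reaches L-position 21 → W
n=25: only reaches 20(W), 24(W), all W → L
L entries with 1 ≤ n ≤ 25 (n=0 is outside the asked range and is not counted): n = 2, 5, 7, 9, 11, 13, 15, 17, 19, 21, 23, 25; that makes 12.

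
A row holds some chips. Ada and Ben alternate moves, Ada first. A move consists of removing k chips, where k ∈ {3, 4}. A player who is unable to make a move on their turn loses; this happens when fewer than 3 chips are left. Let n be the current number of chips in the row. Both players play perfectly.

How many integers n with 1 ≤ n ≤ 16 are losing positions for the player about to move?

8

Classify positions by backward induction: terminal positions (no move available) are L. From any other position, the mover wins iff some move reaches an L.
n=0: no move → L
n=1: no move → L
n=2: no move → L
n=3: reaches L-position 0 → W
n=4: reaches L-position 1 → W
n=5: reaches L-position 2 → W
n=6: reaches L-position 2 → W
n=7: only reaches 4(W), 3(W), all W → L
n=8: only reaches 5(W), 4(W), all W → L
n=9: only reaches 6(W), 5(W), all W → L
n=10: reaches L-position 7 → W
n=11: reaches L-position 8 → W
n=12: reaches L-position 9 → W
n=13: reaches L-position 9 → W
n=14: only reaches 11(W), 10(W), all W → L
n=15: only reaches 12(W), 11(W), all W → L
n=16: only reaches 13(W), 12(W), all W → L
L entries with 1 ≤ n ≤ 16 (n=0 is outside the asked range and is not counted): n = 1, 2, 7, 8, 9, 14, 15, 16; that makes 8.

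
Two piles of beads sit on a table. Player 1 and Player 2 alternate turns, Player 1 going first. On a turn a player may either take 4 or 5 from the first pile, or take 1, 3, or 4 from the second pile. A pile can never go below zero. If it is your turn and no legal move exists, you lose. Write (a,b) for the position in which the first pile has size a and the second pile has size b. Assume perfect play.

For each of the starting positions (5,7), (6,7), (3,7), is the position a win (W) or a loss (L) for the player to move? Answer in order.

Positions with no move are L. A position that does have a move is losing for the player to move precisely when every available move leads to a winning position for the opponent. Fill in the labels:
No move ever increases a pile, so every position that can arise here has a ≤ 6 and b ≤ 7; it is enough to label the cells with 0 ≤ a ≤ 6 and 0 ≤ b ≤ 7.
Every move lowers a or b (never raises either), so fill the grid row by row in increasing a, and left to right within a row: each cell's successors are then already labelled.
      b=0  b=1  b=2  b=3  b=4  b=5  b=6  b=7
a=0:    L    W    L    W    W    W    W    L
a=1:    L    W    L    W    W    W    W    L
a=2:    L    W    L    W    W    W    W    L
a=3:    L    W    L    W    W    W    W    L
a=4:    W    L    W    L    W    W    W    W
a=5:    W    L    W    L    W    W    W    W
a=6:    W    L    W    L    W    W    W    W
Cells with no legal move (terminal, hence L): (0,0), (1,0), (2,0), (3,0).
The remaining L cells, each justified by listing all of its moves:
(0,2): L (sole option (0,1)(W) is W)
(0,7): L (options (0,6)(W), (0,4)(W), (0,3)(W) are all W)
(1,2): L (sole option (1,1)(W) is W)
(1,7): L (options (1,6)(W), (1,4)(W), (1,3)(W) are all W)
(2,2): L (sole option (2,1)(W) is W)
(2,7): L (options (2,6)(W), (2,4)(W), (2,3)(W) are all W)
(3,2): L (sole option (3,1)(W) is W)
(3,7): L (options (3,6)(W), (3,4)(W), (3,3)(W) are all W)
(4,1): L (options (0,1)(W), (4,0)(W) are all W)
(4,3): L (options (0,3)(W), (4,2)(W), (4,0)(W) are all W)
(5,1): L (options (1,1)(W), (0,1)(W), (5,0)(W) are all W)
(5,3): L (options (1,3)(W), (0,3)(W), (5,2)(W), (5,0)(W) are all W)
(6,1): L (options (2,1)(W), (1,1)(W), (6,0)(W) are all W)
(6,3): L (options (2,3)(W), (1,3)(W), (6,2)(W), (6,0)(W) are all W)
Every other cell has at least one move into one of the L cells above, so it is W.
(5,7): the move to (1,7) reaches an L cell, so W
(6,7): the move to (2,7) reaches an L cell, so W
(3,7): one of the L cells justified above, so L

(5,7): W, (6,7): W, (3,7): L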